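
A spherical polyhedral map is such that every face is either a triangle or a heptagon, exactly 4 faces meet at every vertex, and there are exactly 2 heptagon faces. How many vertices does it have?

14

Let x be the number of triangles; then F = 2 + x.
Edge–face incidences: 2E = 7·2 + 3·x = 14 + 3x.
Every vertex has degree 4, so 4V = 2E.
Euler: V − E + F = 2 ⇒ (2E)/4 − E + (2 + x) = 2.
Multiply by 8: 2·(2E) − 4·(2E) + 8·(2 + x) = 16, i.e. 16 + 8x − 2·(14 + 3x) = 16.
Collecting terms: 2x − 12 = 16, so 2x = 28, so x = 14.
Then 2E = 14 + 3·14 = 56, so E = 28, V = 2E/4 = 14, F = 2 + 14 = 16.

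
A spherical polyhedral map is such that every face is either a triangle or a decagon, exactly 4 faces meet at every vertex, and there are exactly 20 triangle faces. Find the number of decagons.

Let x be the number of decagons; then F = 20 + x.
Edge–face incidences: 2E = 3·20 + 10·x = 60 + 10x.
Every vertex has degree 4, so 4V = 2E.
Euler: V − E + F = 2 ⇒ (2E)/4 − E + (20 + x) = 2.
Multiply by 8: 2·(2E) − 4·(2E) + 8·(20 + x) = 16, i.e. 160 + 8x − 2·(60 + 10x) = 16.
Collecting terms: −12x + 40 = 16, so −12x = −24, so x = 2.
Then 2E = 60 + 10·2 = 80, so E = 40, V = 2E/4 = 20, F = 20 + 2 = 22.

2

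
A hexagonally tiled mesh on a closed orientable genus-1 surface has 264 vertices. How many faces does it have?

χ = 2 − 2·1 = 0, and every face is a hexagon so 6F = 2E.
V − E + F = 0 with E = 6F/2 gives 264 − (6/2 − 1)·F = 0, so F = 132 and E = 396.

132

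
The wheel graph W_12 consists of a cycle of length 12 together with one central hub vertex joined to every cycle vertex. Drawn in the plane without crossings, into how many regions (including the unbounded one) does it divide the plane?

13

W_12 has V = 12 + 1 = 13 vertices and E = 2·12 = 24 edges.
By Euler's formula F = 2 − V + E = 2 − 13 + 24 = 13.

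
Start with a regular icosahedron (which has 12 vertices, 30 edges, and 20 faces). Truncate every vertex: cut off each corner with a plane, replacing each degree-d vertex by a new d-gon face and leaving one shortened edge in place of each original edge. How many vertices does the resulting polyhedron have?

Truncation replaces each original edge-end by a new vertex, so V′ = 2E = 60.
Each original edge survives, and each old vertex of degree d contributes d new edges; summing degrees gives Σd = 2E, so E′ = E + 2E = 3E = 90.
Each original face survives and each original vertex becomes one new face: F′ = F + V = 32.

60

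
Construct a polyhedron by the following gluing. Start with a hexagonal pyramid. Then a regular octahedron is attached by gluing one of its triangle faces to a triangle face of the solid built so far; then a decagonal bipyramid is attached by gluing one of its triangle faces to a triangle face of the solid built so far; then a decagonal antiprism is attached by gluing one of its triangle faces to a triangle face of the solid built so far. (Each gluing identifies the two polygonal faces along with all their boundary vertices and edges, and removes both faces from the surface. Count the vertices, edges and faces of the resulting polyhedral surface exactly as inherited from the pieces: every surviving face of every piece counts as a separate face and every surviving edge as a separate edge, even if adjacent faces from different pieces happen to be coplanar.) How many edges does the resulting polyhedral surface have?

A hexagonal pyramid: V=7, E=12, F=7.
Attach a regular octahedron (V=6, E=12, F=8) along a 3-gon: merge 3 vertices and 3 edges, delete both glued faces → V=10, E=21, F=13.
Attach a decagonal bipyramid (V=12, E=30, F=20) along a 3-gon: merge 3 vertices and 3 edges, delete both glued faces → V=19, E=48, F=31.
Attach a decagonal antiprism (V=20, E=40, F=22) along a 3-gon: merge 3 vertices and 3 edges, delete both glued faces → V=36, E=85, F=51.
Check: V − E + F = 36 − 85 + 51 = 2.

85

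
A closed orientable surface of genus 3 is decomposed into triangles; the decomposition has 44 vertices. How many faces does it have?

96

χ = 2 − 2·3 = -4, and every face is a triangle so 3F = 2E.
V − E + F = -4 with E = 3F/2 gives 44 − (3/2 − 1)·F = -4, so F = 96 and E = 144.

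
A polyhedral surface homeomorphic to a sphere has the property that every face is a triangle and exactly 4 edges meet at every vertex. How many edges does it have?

Each face has 3 edges and each edge borders two faces, so 2E = 3F.
Each vertex has degree 4, so 4V = 2E and hence V = 3F/4.
Euler: V − E + F = 2 ⇒ (3F/4) − (3F/2) + F = 2.
Multiply by 8: (6 − 12 + 8)F = 16, i.e. 2F = 16.
So F = 8, E = 3·8/2 = 12, V = 3·8/4 = 6.

12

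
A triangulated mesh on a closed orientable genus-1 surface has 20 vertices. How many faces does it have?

40

χ = 2 − 2·1 = 0, and every face is a triangle so 3F = 2E.
V − E + F = 0 with E = 3F/2 gives 20 − (3/2 − 1)·F = 0, so F = 40 and E = 60.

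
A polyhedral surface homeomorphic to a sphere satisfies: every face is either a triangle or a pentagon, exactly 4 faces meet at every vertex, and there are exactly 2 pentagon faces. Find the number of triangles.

10

Let x be the number of triangles; then F = 2 + x.
Edge–face incidences: 2E = 5·2 + 3·x = 10 + 3x.
Every vertex has degree 4, so 4V = 2E.
Euler: V − E + F = 2 ⇒ (2E)/4 − E + (2 + x) = 2.
Multiply by 8: 2·(2E) − 4·(2E) + 8·(2 + x) = 16, i.e. 16 + 8x − 2·(10 + 3x) = 16.
Collecting terms: 2x − 4 = 16, so 2x = 20, so x = 10.
Then 2E = 10 + 3·10 = 40, so E = 20, V = 2E/4 = 10, F = 2 + 10 = 12.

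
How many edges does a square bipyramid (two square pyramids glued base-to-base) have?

A bipyramid over an n-gon has 2n triangular faces and n + 2 vertices: V = 4 + 2 = 6, E = 3·4 = 12, F = 2·4 = 8.

12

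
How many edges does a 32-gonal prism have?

A prism on an n-gon has two n-gon bases and n rectangular sides: V = 2·32 = 64, E = 3·32 = 96, F = 32 + 2 = 34.

96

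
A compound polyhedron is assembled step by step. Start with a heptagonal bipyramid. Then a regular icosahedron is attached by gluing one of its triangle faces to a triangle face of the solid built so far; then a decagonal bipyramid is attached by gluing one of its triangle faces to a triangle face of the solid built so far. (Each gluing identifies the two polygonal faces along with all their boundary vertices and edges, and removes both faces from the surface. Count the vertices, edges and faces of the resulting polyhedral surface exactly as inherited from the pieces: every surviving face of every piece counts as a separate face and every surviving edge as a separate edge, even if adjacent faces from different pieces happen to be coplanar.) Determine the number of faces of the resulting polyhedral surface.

50

A heptagonal bipyramid: V=9, E=21, F=14.
Attach a regular icosahedron (V=12, E=30, F=20) along a 3-gon: merge 3 vertices and 3 edges, delete both glued faces → V=18, E=48, F=32.
Attach a decagonal bipyramid (V=12, E=30, F=20) along a 3-gon: merge 3 vertices and 3 edges, delete both glued faces → V=27, E=75, F=50.
Check: V − E + F = 27 − 75 + 50 = 2.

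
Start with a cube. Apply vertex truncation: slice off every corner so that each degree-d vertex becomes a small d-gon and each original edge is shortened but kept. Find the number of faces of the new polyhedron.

14

The base solid has V = 8, E = 12, F = 6.
Truncation replaces each original edge-end by a new vertex, so V′ = 2E = 24.
Each original edge survives, and each old vertex of degree d contributes d new edges; summing degrees gives Σd = 2E, so E′ = E + 2E = 3E = 36.
Each original face survives and each original vertex becomes one new face: F′ = F + V = 14.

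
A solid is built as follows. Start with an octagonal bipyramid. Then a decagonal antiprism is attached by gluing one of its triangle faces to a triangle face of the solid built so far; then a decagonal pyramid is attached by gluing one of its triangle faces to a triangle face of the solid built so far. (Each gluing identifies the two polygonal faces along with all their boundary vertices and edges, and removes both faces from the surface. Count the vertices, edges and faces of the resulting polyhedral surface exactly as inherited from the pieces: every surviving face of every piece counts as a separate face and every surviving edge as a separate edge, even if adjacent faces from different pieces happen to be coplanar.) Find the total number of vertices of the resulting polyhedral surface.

35

An octagonal bipyramid: V=10, E=24, F=16.
Attach a decagonal antiprism (V=20, E=40, F=22) along a 3-gon: merge 3 vertices and 3 edges, delete both glued faces → V=27, E=61, F=36.
Attach a decagonal pyramid (V=11, E=20, F=11) along a 3-gon: merge 3 vertices and 3 edges, delete both glued faces → V=35, E=78, F=45.
Check: V − E + F = 35 − 78 + 45 = 2.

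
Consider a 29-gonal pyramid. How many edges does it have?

A pyramid on an n-gon base has one n-gon and n triangles: V = 29 + 1 = 30, E = 2·29 = 58, F = 29 + 1 = 30.

58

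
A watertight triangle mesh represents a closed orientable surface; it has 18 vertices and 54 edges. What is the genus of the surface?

Every face is a triangle and each edge borders two faces, so 3F = 2·54, giving F = 36.
χ = V − E + F = 18 − 54 + 36 = 0.
For a closed orientable surface χ = 2 − 2g, so g = (2 − (0))/2 = 1.

1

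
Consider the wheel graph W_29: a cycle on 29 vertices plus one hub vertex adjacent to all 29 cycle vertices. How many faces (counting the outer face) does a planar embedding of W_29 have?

W_29 has V = 29 + 1 = 30 vertices and E = 2·29 = 58 edges.
By Euler's formula F = 2 − V + E = 2 − 30 + 58 = 30.

30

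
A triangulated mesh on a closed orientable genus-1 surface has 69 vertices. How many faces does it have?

χ = 2 − 2·1 = 0, and every face is a triangle so 3F = 2E.
V − E + F = 0 with E = 3F/2 gives 69 − (3/2 − 1)·F = 0, so F = 138 and E = 207.

138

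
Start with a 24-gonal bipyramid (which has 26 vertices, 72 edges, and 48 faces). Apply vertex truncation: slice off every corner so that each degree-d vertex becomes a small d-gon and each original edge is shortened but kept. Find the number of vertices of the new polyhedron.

Truncation replaces each original edge-end by a new vertex, so V′ = 2E = 144.
Each original edge survives, and each old vertex of degree d contributes d new edges; summing degrees gives Σd = 2E, so E′ = E + 2E = 3E = 216.
Each original face survives and each original vertex becomes one new face: F′ = F + V = 74.

144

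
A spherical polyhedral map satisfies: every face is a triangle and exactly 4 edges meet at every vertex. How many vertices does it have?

Each face has 3 edges and each edge borders two faces, so 2E = 3F.
Each vertex has degree 4, so 4V = 2E and hence V = 3F/4.
Euler: V − E + F = 2 ⇒ (3F/4) − (3F/2) + F = 2.
Multiply by 8: (6 − 12 + 8)F = 16, i.e. 2F = 16.
So F = 8, E = 3·8/2 = 12, V = 3·8/4 = 6.

6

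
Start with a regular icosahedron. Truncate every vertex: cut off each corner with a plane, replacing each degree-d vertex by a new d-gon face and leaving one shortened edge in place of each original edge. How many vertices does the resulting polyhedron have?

The base solid has V = 12, E = 30, F = 20.
Truncation replaces each original edge-end by a new vertex, so V′ = 2E = 60.
Each original edge survives, and each old vertex of degree d contributes d new edges; summing degrees gives Σd = 2E, so E′ = E + 2E = 3E = 90.
Each original face survives and each original vertex becomes one new face: F′ = F + V = 32.

60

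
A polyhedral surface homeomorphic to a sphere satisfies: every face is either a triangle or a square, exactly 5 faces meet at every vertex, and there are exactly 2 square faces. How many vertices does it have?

Let x be the number of triangles; then F = 2 + x.
Edge–face incidences: 2E = 4·2 + 3·x = 8 + 3x.
Every vertex has degree 5, so 5V = 2E.
Euler: V − E + F = 2 ⇒ (2E)/5 − E + (2 + x) = 2.
Multiply by 10: 2·(2E) − 5·(2E) + 10·(2 + x) = 20, i.e. 20 + 10x − 3·(8 + 3x) = 20.
Collecting terms: x − 4 = 20, so x = 24.
Then 2E = 8 + 3·24 = 80, so E = 40, V = 2E/5 = 16, F = 2 + 24 = 26.

16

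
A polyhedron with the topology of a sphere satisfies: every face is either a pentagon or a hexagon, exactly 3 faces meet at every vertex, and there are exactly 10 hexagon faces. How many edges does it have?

Let x be the number of pentagons; then F = 10 + x.
Edge–face incidences: 2E = 6·10 + 5·x = 60 + 5x.
Every vertex has degree 3, so 3V = 2E.
Euler: V − E + F = 2 ⇒ (2E)/3 − E + (10 + x) = 2.
Multiply by 6: 2·(2E) − 3·(2E) + 6·(10 + x) = 12, i.e. 60 + 6x − (60 + 5x) = 12.
Collecting terms: x = 12.
Then 2E = 60 + 5·12 = 120, so E = 60, V = 2E/3 = 40, F = 10 + 12 = 22.

60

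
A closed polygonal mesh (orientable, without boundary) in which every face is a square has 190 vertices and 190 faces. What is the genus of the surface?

Every face is a square, so 2E = 4·190 = 760, giving E = 380.
χ = V − E + F = 190 − 380 + 190 = 0.
For a closed orientable surface χ = 2 − 2g, so g = (2 − (0))/2 = 1.

1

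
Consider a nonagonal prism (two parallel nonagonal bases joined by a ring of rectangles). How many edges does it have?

27

A prism on an n-gon has two n-gon bases and n rectangular sides: V = 2·9 = 18, E = 3·9 = 27, F = 9 + 2 = 11.
Check: V − E + F = 18 − 27 + 11 = 2.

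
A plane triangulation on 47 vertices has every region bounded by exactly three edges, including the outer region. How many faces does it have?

90

In a plane triangulation 3F = 2E and V − E + F = 2, so F = 2V − 4 = 2·47 − 4 = 90.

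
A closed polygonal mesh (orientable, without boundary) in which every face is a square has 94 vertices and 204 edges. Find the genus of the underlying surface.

Every face is a square and each edge borders two faces, so 4F = 2·204, giving F = 102.
χ = V − E + F = 94 − 204 + 102 = -8.
For a closed orientable surface χ = 2 − 2g, so g = (2 − (-8))/2 = 5.

5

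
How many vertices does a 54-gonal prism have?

A prism on an n-gon has two n-gon bases and n rectangular sides: V = 2·54 = 108, E = 3·54 = 162, F = 54 + 2 = 56.

108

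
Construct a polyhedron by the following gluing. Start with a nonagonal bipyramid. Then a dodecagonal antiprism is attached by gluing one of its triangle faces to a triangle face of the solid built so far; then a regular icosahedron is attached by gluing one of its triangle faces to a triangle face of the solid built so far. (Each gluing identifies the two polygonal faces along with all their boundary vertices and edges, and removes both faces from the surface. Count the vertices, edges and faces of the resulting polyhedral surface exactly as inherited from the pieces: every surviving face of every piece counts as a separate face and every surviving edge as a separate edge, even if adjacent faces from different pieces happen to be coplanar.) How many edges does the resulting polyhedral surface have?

A nonagonal bipyramid: V=11, E=27, F=18.
Attach a dodecagonal antiprism (V=24, E=48, F=26) along a 3-gon: merge 3 vertices and 3 edges, delete both glued faces → V=32, E=72, F=42.
Attach a regular icosahedron (V=12, E=30, F=20) along a 3-gon: merge 3 vertices and 3 edges, delete both glued faces → V=41, E=99, F=60.
Check: V − E + F = 41 − 99 + 60 = 2.

99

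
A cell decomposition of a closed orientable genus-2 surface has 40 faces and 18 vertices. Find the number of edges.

For a closed orientable surface of genus 2, χ = 2 − 2·2 = -2.
E = V + F − (-2) = 18 + 40 − (-2) = 60.

60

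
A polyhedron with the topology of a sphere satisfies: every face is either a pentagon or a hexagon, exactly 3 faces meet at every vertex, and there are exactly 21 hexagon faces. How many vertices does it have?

Let x be the number of pentagons; then F = 21 + x.
Edge–face incidences: 2E = 6·21 + 5·x = 126 + 5x.
Every vertex has degree 3, so 3V = 2E.
Euler: V − E + F = 2 ⇒ (2E)/3 − E + (21 + x) = 2.
Multiply by 6: 2·(2E) − 3·(2E) + 6·(21 + x) = 12, i.e. 126 + 6x − (126 + 5x) = 12.
Collecting terms: x = 12.
Then 2E = 126 + 5·12 = 186, so E = 93, V = 2E/3 = 62, F = 21 + 12 = 33.

62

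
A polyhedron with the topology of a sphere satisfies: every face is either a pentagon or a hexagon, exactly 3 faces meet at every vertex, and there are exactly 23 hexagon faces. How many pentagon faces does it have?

Let x be the number of pentagons; then F = 23 + x.
Edge–face incidences: 2E = 6·23 + 5·x = 138 + 5x.
Every vertex has degree 3, so 3V = 2E.
Euler: V − E + F = 2 ⇒ (2E)/3 − E + (23 + x) = 2.
Multiply by 6: 2·(2E) − 3·(2E) + 6·(23 + x) = 12, i.e. 138 + 6x − (138 + 5x) = 12.
Collecting terms: x = 12.
Then 2E = 138 + 5·12 = 198, so E = 99, V = 2E/3 = 66, F = 23 + 12 = 35.

12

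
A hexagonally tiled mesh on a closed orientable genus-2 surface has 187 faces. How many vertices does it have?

χ = 2 − 2·2 = -2, and every face is a hexagon so 6F = 2E.
E = 6·187/2 = 561. Then V = -2 + E − F = -2 + 561 − 187 = 372.

372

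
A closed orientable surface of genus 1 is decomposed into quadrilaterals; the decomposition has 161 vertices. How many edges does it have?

322

χ = 2 − 2·1 = 0, and every face is a square so 4F = 2E.
V − E + F = 0 with E = 4F/2 gives 161 − (4/2 − 1)·F = 0, so F = 161 and E = 322.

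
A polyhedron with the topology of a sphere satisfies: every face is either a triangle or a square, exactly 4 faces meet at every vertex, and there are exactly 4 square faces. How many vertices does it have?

Let x be the number of triangles; then F = 4 + x.
Edge–face incidences: 2E = 4·4 + 3·x = 16 + 3x.
Every vertex has degree 4, so 4V = 2E.
Euler: V − E + F = 2 ⇒ (2E)/4 − E + (4 + x) = 2.
Multiply by 8: 2·(2E) − 4·(2E) + 8·(4 + x) = 16, i.e. 32 + 8x − 2·(16 + 3x) = 16.
Collecting terms: 2x = 16, so x = 8.
Then 2E = 16 + 3·8 = 40, so E = 20, V = 2E/4 = 10, F = 4 + 8 = 12.

10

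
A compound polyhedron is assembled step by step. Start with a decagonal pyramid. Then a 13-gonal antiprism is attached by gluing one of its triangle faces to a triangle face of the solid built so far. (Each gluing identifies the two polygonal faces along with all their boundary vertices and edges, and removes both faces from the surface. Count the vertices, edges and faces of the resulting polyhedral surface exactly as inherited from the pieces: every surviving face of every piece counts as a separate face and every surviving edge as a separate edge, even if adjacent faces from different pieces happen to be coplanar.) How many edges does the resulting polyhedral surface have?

A decagonal pyramid: V=11, E=20, F=11.
Attach a 13-gonal antiprism (V=26, E=52, F=28) along a 3-gon: merge 3 vertices and 3 edges, delete both glued faces → V=34, E=69, F=37.
Check: V − E + F = 34 − 69 + 37 = 2.

69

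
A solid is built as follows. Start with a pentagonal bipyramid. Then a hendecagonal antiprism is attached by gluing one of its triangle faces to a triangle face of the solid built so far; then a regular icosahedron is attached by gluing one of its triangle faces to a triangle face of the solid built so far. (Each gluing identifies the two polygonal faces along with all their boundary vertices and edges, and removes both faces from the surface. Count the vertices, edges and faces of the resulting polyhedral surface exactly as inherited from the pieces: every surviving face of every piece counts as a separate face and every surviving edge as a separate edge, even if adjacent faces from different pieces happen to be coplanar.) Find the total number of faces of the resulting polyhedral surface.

A pentagonal bipyramid: V=7, E=15, F=10.
Attach a hendecagonal antiprism (V=22, E=44, F=24) along a 3-gon: merge 3 vertices and 3 edges, delete both glued faces → V=26, E=56, F=32.
Attach a regular icosahedron (V=12, E=30, F=20) along a 3-gon: merge 3 vertices and 3 edges, delete both glued faces → V=35, E=83, F=50.
Check: V − E + F = 35 − 83 + 50 = 2.

50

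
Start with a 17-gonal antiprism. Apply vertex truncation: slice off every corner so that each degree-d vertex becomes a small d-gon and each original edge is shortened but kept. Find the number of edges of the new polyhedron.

The base solid has V = 34, E = 68, F = 36.
Truncation replaces each original edge-end by a new vertex, so V′ = 2E = 136.
Each original edge survives, and each old vertex of degree d contributes d new edges; summing degrees gives Σd = 2E, so E′ = E + 2E = 3E = 204.
Each original face survives and each original vertex becomes one new face: F′ = F + V = 70.

204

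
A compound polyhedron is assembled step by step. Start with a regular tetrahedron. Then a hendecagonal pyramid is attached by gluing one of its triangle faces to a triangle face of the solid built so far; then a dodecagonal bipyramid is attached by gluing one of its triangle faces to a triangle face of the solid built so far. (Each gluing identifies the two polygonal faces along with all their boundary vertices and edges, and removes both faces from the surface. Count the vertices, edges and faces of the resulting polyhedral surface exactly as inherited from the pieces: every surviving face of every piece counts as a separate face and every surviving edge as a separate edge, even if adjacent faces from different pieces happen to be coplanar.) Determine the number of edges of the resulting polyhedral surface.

A regular tetrahedron: V=4, E=6, F=4.
Attach a hendecagonal pyramid (V=12, E=22, F=12) along a 3-gon: merge 3 vertices and 3 edges, delete both glued faces → V=13, E=25, F=14.
Attach a dodecagonal bipyramid (V=14, E=36, F=24) along a 3-gon: merge 3 vertices and 3 edges, delete both glued faces → V=24, E=58, F=36.
Check: V − E + F = 24 − 58 + 36 = 2.

58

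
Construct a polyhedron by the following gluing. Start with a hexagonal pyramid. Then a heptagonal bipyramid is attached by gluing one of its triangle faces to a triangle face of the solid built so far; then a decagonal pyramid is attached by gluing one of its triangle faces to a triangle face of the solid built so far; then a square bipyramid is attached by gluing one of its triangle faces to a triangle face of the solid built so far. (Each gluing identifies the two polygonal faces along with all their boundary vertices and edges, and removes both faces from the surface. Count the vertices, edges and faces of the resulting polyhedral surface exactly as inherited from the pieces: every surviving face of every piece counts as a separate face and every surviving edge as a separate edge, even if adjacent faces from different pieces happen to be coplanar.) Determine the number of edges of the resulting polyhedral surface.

56

A hexagonal pyramid: V=7, E=12, F=7.
Attach a heptagonal bipyramid (V=9, E=21, F=14) along a 3-gon: merge 3 vertices and 3 edges, delete both glued faces → V=13, E=30, F=19.
Attach a decagonal pyramid (V=11, E=20, F=11) along a 3-gon: merge 3 vertices and 3 edges, delete both glued faces → V=21, E=47, F=28.
Attach a square bipyramid (V=6, E=12, F=8) along a 3-gon: merge 3 vertices and 3 edges, delete both glued faces → V=24, E=56, F=34.
Check: V − E + F = 24 − 56 + 34 = 2.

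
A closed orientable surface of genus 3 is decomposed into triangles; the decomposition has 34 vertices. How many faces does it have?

76

χ = 2 − 2·3 = -4, and every face is a triangle so 3F = 2E.
V − E + F = -4 with E = 3F/2 gives 34 − (3/2 − 1)·F = -4, so F = 76 and E = 114.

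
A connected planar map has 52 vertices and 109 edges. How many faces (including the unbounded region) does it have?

59

Euler's formula for a connected plane graph: V − E + F = 2, so F = 2 − 52 + 109 = 59.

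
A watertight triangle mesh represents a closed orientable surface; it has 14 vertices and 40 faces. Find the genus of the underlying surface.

Every face is a triangle, so 2E = 3·40 = 120, giving E = 60.
χ = V − E + F = 14 − 60 + 40 = -6.
For a closed orientable surface χ = 2 − 2g, so g = (2 − (-6))/2 = 4.

4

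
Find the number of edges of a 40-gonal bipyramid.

A bipyramid over an n-gon has 2n triangular faces and n + 2 vertices: V = 40 + 2 = 42, E = 3·40 = 120, F = 2·40 = 80.

120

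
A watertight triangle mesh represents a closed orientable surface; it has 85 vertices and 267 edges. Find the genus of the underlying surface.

3

Every face is a triangle and each edge borders two faces, so 3F = 2·267, giving F = 178.
χ = V − E + F = 85 − 267 + 178 = -4.
For a closed orientable surface χ = 2 − 2g, so g = (2 − (-4))/2 = 3.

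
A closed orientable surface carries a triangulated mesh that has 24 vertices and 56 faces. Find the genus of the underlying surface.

Every face is a triangle, so 2E = 3·56 = 168, giving E = 84.
χ = V − E + F = 24 − 84 + 56 = -4.
For a closed orientable surface χ = 2 − 2g, so g = (2 − (-4))/2 = 3.

3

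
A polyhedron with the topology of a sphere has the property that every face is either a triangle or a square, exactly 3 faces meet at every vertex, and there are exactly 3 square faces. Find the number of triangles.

2

Let x be the number of triangles; then F = 3 + x.
Edge–face incidences: 2E = 4·3 + 3·x = 12 + 3x.
Every vertex has degree 3, so 3V = 2E.
Euler: V − E + F = 2 ⇒ (2E)/3 − E + (3 + x) = 2.
Multiply by 6: 2·(2E) − 3·(2E) + 6·(3 + x) = 12, i.e. 18 + 6x − (12 + 3x) = 12.
Collecting terms: 3x + 6 = 12, so 3x = 6, so x = 2.
Then 2E = 12 + 3·2 = 18, so E = 9, V = 2E/3 = 6, F = 3 + 2 = 5.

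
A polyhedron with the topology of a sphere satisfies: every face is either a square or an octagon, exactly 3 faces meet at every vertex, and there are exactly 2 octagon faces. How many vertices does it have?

Let x be the number of squares; then F = 2 + x.
Edge–face incidences: 2E = 8·2 + 4·x = 16 + 4x.
Every vertex has degree 3, so 3V = 2E.
Euler: V − E + F = 2 ⇒ (2E)/3 − E + (2 + x) = 2.
Multiply by 6: 2·(2E) − 3·(2E) + 6·(2 + x) = 12, i.e. 12 + 6x − (16 + 4x) = 12.
Collecting terms: 2x − 4 = 12, so 2x = 16, so x = 8.
Then 2E = 16 + 4·8 = 48, so E = 24, V = 2E/3 = 16, F = 2 + 8 = 10.

16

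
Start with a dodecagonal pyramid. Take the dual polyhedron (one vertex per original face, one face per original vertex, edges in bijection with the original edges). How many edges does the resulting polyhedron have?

The base solid has V = 13, E = 24, F = 13.
The dual swaps V and F and preserves E: V′ = F = 13, E′ = E = 24, F′ = V = 13.

24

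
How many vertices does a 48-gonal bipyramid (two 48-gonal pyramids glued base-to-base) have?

A bipyramid over an n-gon has 2n triangular faces and n + 2 vertices: V = 48 + 2 = 50, E = 3·48 = 144, F = 2·48 = 96.
Check: V − E + F = 50 − 144 + 96 = 2.

50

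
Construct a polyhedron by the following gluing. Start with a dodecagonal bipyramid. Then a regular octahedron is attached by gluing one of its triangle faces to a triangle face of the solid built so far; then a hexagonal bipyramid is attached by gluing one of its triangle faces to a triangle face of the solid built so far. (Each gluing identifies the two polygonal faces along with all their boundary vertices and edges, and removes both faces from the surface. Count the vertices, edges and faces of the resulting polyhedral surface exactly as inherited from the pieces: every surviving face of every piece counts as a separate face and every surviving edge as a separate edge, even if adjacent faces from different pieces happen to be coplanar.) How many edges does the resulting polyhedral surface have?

A dodecagonal bipyramid: V=14, E=36, F=24.
Attach a regular octahedron (V=6, E=12, F=8) along a 3-gon: merge 3 vertices and 3 edges, delete both glued faces → V=17, E=45, F=30.
Attach a hexagonal bipyramid (V=8, E=18, F=12) along a 3-gon: merge 3 vertices and 3 edges, delete both glued faces → V=22, E=60, F=40.
Check: V − E + F = 22 − 60 + 40 = 2.

60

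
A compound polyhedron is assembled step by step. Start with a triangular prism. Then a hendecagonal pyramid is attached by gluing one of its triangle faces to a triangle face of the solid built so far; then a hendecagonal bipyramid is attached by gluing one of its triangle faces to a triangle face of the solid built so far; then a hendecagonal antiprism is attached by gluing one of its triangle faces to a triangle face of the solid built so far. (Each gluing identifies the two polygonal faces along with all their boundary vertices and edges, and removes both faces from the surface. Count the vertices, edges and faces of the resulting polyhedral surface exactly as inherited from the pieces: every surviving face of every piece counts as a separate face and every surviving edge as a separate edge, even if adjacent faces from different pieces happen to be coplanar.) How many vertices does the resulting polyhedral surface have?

44

A triangular prism: V=6, E=9, F=5.
Attach a hendecagonal pyramid (V=12, E=22, F=12) along a 3-gon: merge 3 vertices and 3 edges, delete both glued faces → V=15, E=28, F=15.
Attach a hendecagonal bipyramid (V=13, E=33, F=22) along a 3-gon: merge 3 vertices and 3 edges, delete both glued faces → V=25, E=58, F=35.
Attach a hendecagonal antiprism (V=22, E=44, F=24) along a 3-gon: merge 3 vertices and 3 edges, delete both glued faces → V=44, E=99, F=57.
Check: V − E + F = 44 − 99 + 57 = 2.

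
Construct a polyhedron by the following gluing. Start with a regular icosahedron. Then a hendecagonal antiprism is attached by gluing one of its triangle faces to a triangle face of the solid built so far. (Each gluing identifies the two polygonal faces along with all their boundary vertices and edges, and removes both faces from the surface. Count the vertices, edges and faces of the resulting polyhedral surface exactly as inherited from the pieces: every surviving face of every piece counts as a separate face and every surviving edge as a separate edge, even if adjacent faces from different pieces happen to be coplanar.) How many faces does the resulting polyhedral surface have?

42

A regular icosahedron: V=12, E=30, F=20.
Attach a hendecagonal antiprism (V=22, E=44, F=24) along a 3-gon: merge 3 vertices and 3 edges, delete both glued faces → V=31, E=71, F=42.
Check: V − E + F = 31 − 71 + 42 = 2.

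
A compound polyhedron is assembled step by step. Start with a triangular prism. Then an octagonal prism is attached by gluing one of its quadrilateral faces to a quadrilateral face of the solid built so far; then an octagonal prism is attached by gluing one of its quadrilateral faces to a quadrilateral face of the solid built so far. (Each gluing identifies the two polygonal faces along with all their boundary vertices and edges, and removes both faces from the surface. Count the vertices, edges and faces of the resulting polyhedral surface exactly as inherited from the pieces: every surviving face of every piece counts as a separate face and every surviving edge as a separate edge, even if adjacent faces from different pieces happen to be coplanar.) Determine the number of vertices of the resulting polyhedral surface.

30

A triangular prism: V=6, E=9, F=5.
Attach an octagonal prism (V=16, E=24, F=10) along a 4-gon: merge 4 vertices and 4 edges, delete both glued faces → V=18, E=29, F=13.
Attach an octagonal prism (V=16, E=24, F=10) along a 4-gon: merge 4 vertices and 4 edges, delete both glued faces → V=30, E=49, F=21.
Check: V − E + F = 30 − 49 + 21 = 2.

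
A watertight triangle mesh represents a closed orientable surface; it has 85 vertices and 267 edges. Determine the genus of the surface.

3

Every face is a triangle and each edge borders two faces, so 3F = 2·267, giving F = 178.
χ = V − E + F = 85 − 267 + 178 = -4.
For a closed orientable surface χ = 2 − 2g, so g = (2 − (-4))/2 = 3.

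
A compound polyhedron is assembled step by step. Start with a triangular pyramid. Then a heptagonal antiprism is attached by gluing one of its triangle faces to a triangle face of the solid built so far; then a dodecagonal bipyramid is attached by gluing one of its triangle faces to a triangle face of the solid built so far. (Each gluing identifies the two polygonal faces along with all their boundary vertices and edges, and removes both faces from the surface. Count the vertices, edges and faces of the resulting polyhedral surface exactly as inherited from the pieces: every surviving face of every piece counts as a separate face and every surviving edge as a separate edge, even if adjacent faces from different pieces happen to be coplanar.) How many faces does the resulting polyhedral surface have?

40

A triangular pyramid: V=4, E=6, F=4.
Attach a heptagonal antiprism (V=14, E=28, F=16) along a 3-gon: merge 3 vertices and 3 edges, delete both glued faces → V=15, E=31, F=18.
Attach a dodecagonal bipyramid (V=14, E=36, F=24) along a 3-gon: merge 3 vertices and 3 edges, delete both glued faces → V=26, E=64, F=40.
Check: V − E + F = 26 − 64 + 40 = 2.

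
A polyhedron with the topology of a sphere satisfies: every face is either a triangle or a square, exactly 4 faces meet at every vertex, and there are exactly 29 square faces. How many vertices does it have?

35

Let x be the number of triangles; then F = 29 + x.
Edge–face incidences: 2E = 4·29 + 3·x = 116 + 3x.
Every vertex has degree 4, so 4V = 2E.
Euler: V − E + F = 2 ⇒ (2E)/4 − E + (29 + x) = 2.
Multiply by 8: 2·(2E) − 4·(2E) + 8·(29 + x) = 16, i.e. 232 + 8x − 2·(116 + 3x) = 16.
Collecting terms: 2x = 16, so x = 8.
Then 2E = 116 + 3·8 = 140, so E = 70, V = 2E/4 = 35, F = 29 + 8 = 37.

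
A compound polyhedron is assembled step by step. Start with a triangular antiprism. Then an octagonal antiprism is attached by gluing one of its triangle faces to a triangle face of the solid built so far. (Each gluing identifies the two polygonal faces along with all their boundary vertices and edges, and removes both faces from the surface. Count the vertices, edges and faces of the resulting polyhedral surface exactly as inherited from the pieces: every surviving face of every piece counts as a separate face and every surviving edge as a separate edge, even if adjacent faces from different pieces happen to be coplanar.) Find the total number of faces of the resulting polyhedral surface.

A triangular antiprism: V=6, E=12, F=8.
Attach an octagonal antiprism (V=16, E=32, F=18) along a 3-gon: merge 3 vertices and 3 edges, delete both glued faces → V=19, E=41, F=24.
Check: V − E + F = 19 − 41 + 24 = 2.

24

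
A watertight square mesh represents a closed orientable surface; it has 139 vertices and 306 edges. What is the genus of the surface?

8

Every face is a square and each edge borders two faces, so 4F = 2·306, giving F = 153.
χ = V − E + F = 139 − 306 + 153 = -14.
For a closed orientable surface χ = 2 − 2g, so g = (2 − (-14))/2 = 8.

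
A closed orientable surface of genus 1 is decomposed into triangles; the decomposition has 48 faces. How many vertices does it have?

χ = 2 − 2·1 = 0, and every face is a triangle so 3F = 2E.
E = 3·48/2 = 72. Then V = 0 + E − F = 0 + 72 − 48 = 24.

24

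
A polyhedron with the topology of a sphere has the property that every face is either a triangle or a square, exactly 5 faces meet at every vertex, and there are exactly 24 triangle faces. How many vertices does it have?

Let x be the number of squares; then F = 24 + x.
Edge–face incidences: 2E = 3·24 + 4·x = 72 + 4x.
Every vertex has degree 5, so 5V = 2E.
Euler: V − E + F = 2 ⇒ (2E)/5 − E + (24 + x) = 2.
Multiply by 10: 2·(2E) − 5·(2E) + 10·(24 + x) = 20, i.e. 240 + 10x − 3·(72 + 4x) = 20.
Collecting terms: −2x + 24 = 20, so −2x = −4, so x = 2.
Then 2E = 72 + 4·2 = 80, so E = 40, V = 2E/5 = 16, F = 24 + 2 = 26.

16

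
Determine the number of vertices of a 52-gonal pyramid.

53

A pyramid on an n-gon base has one n-gon and n triangles: V = 52 + 1 = 53, E = 2·52 = 104, F = 52 + 1 = 53.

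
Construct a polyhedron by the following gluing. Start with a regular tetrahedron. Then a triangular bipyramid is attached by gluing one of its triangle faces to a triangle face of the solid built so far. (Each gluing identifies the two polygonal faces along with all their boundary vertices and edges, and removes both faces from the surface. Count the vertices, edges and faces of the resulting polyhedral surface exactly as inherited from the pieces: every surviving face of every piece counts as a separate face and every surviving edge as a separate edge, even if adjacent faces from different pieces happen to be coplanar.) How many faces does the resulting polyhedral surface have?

8

A regular tetrahedron: V=4, E=6, F=4.
Attach a triangular bipyramid (V=5, E=9, F=6) along a 3-gon: merge 3 vertices and 3 edges, delete both glued faces → V=6, E=12, F=8.
Check: V − E + F = 6 − 12 + 8 = 2.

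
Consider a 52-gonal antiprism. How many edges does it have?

208

An antiprism on an n-gon has two n-gon caps and 2n triangles: V = 2·52 = 104, E = 4·52 = 208, F = 2·52 + 2 = 106.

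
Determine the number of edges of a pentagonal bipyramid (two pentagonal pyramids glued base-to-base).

15

A bipyramid over an n-gon has 2n triangular faces and n + 2 vertices: V = 5 + 2 = 7, E = 3·5 = 15, F = 2·5 = 10.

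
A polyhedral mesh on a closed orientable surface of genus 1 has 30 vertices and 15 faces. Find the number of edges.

For a closed orientable surface of genus 1, χ = 2 − 2·1 = 0.
E = V + F − (0) = 30 + 15 − (0) = 45.

45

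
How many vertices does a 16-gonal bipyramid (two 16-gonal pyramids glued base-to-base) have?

A bipyramid over an n-gon has 2n triangular faces and n + 2 vertices: V = 16 + 2 = 18, E = 3·16 = 48, F = 2·16 = 32.

18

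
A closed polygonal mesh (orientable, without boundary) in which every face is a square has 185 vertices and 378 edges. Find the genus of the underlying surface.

3

Every face is a square and each edge borders two faces, so 4F = 2·378, giving F = 189.
χ = V − E + F = 185 − 378 + 189 = -4.
For a closed orientable surface χ = 2 − 2g, so g = (2 − (-4))/2 = 3.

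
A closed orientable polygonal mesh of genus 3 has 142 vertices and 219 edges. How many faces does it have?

For a closed orientable surface of genus 3, χ = 2 − 2·3 = -4.
F = -4 − V + E = -4 − 142 + 219 = 73.

73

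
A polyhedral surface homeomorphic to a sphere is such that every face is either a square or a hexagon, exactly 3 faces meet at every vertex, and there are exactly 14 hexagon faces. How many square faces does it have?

6

Let x be the number of squares; then F = 14 + x.
Edge–face incidences: 2E = 6·14 + 4·x = 84 + 4x.
Every vertex has degree 3, so 3V = 2E.
Euler: V − E + F = 2 ⇒ (2E)/3 − E + (14 + x) = 2.
Multiply by 6: 2·(2E) − 3·(2E) + 6·(14 + x) = 12, i.e. 84 + 6x − (84 + 4x) = 12.
Collecting terms: 2x = 12, so x = 6.
Then 2E = 84 + 4·6 = 108, so E = 54, V = 2E/3 = 36, F = 14 + 6 = 20.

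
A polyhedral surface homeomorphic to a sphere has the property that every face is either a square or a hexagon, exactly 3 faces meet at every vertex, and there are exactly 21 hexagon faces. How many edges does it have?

Let x be the number of squares; then F = 21 + x.
Edge–face incidences: 2E = 6·21 + 4·x = 126 + 4x.
Every vertex has degree 3, so 3V = 2E.
Euler: V − E + F = 2 ⇒ (2E)/3 − E + (21 + x) = 2.
Multiply by 6: 2·(2E) − 3·(2E) + 6·(21 + x) = 12, i.e. 126 + 6x − (126 + 4x) = 12.
Collecting terms: 2x = 12, so x = 6.
Then 2E = 126 + 4·6 = 150, so E = 75, V = 2E/3 = 50, F = 21 + 6 = 27.

75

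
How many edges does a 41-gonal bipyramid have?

123

A bipyramid over an n-gon has 2n triangular faces and n + 2 vertices: V = 41 + 2 = 43, E = 3·41 = 123, F = 2·41 = 82.
Check: V − E + F = 43 − 123 + 82 = 2.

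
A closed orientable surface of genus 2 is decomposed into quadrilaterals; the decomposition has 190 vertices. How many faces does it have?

192

χ = 2 − 2·2 = -2, and every face is a square so 4F = 2E.
V − E + F = -2 with E = 4F/2 gives 190 − (4/2 − 1)·F = -2, so F = 192 and E = 384.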